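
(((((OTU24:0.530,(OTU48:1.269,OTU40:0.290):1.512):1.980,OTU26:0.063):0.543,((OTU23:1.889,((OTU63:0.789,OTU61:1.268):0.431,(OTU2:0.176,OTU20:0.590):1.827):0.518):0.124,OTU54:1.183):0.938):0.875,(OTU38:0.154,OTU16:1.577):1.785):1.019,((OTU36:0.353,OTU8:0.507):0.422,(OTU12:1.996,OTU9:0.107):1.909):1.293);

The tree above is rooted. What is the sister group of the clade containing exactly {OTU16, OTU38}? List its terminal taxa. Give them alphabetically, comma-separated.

The clade containing exactly {OTU16, OTU38} attaches to the tree at the node subtending ((((OTU24,(OTU48,OTU40)),OTU26),((OTU23,((OTU63,OTU61),(OTU2,OTU20))),OTU54)),(OTU38,OTU16)).
The other lineage descending from that same node — the sister group — is (((OTU24,(OTU48,OTU40)),OTU26),((OTU23,((OTU63,OTU61),(OTU2,OTU20))),OTU54)); its 10 tips in alphabetical order are the answer.

OTU2, OTU20, OTU23, OTU24, OTU26, OTU40, OTU48, OTU54, OTU61, OTU63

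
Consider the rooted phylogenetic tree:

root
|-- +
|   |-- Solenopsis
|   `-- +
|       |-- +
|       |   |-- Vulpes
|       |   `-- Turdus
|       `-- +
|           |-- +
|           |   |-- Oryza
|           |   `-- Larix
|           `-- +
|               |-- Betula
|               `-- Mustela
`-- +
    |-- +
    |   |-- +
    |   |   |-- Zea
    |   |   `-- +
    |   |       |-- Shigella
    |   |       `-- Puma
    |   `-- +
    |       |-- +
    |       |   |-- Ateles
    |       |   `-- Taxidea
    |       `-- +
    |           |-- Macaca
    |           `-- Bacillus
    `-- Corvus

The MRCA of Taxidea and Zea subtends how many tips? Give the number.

7

The MRCA of Taxidea and Zea is the node subtending ((Zea,(Shigella,Puma)),((Ateles,Taxidea),(Macaca,Bacillus))).
That clade contains 7 terminal taxa: Ateles, Bacillus, Macaca, Puma, Shigella, Taxidea, Zea.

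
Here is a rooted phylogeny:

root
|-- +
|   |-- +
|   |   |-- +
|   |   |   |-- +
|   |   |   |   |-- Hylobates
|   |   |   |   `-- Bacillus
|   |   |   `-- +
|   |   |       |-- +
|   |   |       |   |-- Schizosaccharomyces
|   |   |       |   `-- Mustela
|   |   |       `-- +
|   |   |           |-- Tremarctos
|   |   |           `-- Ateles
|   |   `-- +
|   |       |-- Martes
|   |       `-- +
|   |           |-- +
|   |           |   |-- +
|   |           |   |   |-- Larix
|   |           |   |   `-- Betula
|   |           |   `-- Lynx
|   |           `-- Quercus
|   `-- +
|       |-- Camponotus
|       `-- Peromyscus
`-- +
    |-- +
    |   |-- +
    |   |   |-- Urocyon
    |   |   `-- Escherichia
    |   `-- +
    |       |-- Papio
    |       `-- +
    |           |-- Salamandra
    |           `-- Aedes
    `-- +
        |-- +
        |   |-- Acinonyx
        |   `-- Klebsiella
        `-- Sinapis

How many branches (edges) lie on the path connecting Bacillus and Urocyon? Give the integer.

The MRCA of Bacillus and Urocyon is the root of the tree.
From Bacillus up to that node: 5 branches. From Urocyon up to the same node: 4 branches. Total: 5 + 4 = 9.

9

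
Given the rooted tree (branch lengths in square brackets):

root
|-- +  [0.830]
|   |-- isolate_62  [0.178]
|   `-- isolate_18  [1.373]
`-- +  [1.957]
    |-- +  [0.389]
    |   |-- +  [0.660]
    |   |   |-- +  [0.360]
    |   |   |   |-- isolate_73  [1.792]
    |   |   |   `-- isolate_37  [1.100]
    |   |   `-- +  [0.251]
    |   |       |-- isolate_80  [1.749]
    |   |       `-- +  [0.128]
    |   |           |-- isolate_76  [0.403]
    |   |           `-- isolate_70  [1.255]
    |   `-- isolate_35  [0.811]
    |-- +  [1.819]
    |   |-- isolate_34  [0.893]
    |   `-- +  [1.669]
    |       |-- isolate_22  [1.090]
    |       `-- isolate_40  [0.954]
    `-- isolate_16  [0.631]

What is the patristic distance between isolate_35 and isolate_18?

5.360

The path runs isolate_35 → … → MRCA → … → isolate_18; the MRCA is the root of the tree.
Branch lengths along that path: 0.811 + 0.389 + 1.957 + 0.830 + 1.373 = 5.360.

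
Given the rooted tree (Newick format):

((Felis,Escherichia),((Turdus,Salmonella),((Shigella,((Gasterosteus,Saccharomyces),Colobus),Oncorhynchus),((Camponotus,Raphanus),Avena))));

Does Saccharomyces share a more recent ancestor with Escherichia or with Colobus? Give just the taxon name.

Colobus

The MRCA of Saccharomyces and Colobus subtends ((Gasterosteus,Saccharomyces),Colobus) (3 taxa).
The MRCA of Saccharomyces and Escherichia is the root, subtending the entire tree (12 taxa).
The first is nested inside the second, so Saccharomyces shares a more recent common ancestor with Colobus.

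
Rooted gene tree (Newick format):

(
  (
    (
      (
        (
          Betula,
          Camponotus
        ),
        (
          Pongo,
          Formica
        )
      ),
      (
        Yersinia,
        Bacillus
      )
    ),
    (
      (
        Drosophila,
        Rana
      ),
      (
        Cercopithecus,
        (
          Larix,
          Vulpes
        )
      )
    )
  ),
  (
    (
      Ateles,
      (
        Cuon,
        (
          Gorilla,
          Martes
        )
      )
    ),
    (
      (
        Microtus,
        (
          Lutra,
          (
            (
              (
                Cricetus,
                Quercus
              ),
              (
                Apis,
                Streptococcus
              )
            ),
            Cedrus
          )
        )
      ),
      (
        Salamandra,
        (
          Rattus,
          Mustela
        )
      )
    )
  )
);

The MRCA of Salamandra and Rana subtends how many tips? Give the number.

The MRCA of Salamandra and Rana is the root, so the clade is the entire tree.
That clade contains 25 terminal taxa: Apis, Ateles, Bacillus, Betula, Camponotus, Cedrus, Cercopithecus, Cricetus, Cuon, Drosophila, Formica, Gorilla, Larix, Lutra, Martes, Microtus, Mustela, Pongo, Quercus, Rana, Rattus, Salamandra, Streptococcus, Vulpes, Yersinia.

25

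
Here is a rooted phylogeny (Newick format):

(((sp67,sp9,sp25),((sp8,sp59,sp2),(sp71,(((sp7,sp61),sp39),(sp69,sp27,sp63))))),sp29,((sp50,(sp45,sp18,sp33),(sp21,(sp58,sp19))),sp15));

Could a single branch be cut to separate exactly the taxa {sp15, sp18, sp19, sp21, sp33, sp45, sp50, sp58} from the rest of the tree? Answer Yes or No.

The most recent common ancestor of these taxa subtends ((sp50,(sp45,sp18,sp33),(sp21,(sp58,sp19))),sp15).
That clade has exactly 8 tips — every listed taxon and nothing else — so the group is monophyletic.

Yes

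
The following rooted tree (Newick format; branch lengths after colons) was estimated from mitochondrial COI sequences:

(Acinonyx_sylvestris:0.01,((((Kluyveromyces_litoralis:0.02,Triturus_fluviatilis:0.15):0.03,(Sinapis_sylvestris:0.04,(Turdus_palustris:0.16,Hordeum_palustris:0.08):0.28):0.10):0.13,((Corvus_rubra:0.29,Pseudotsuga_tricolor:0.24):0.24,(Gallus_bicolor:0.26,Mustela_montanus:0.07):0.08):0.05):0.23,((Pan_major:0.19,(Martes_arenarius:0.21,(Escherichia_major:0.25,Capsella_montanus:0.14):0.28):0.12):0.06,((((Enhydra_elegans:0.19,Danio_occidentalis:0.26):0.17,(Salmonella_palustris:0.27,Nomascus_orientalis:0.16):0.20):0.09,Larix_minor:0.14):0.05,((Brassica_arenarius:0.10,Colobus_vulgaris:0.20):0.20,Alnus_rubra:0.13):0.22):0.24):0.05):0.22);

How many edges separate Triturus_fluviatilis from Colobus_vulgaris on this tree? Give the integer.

The MRCA of Triturus_fluviatilis and Colobus_vulgaris is the node subtending ((((Kluyveromyces_litoralis,Triturus_fluviatilis),(Sinapis_sylvestris,(Turdus_palustris,Hordeum_palustris))),((Corvus_rubra,Pseudotsuga_tricolor),(Gallus_bicolor,Mustela_montanus))),((Pan_major,(Martes_arenarius,(Escherichia_major,Capsella_montanus))),((((Enhydra_elegans,Danio_occidentalis),(Salmonella_palustris,Nomascus_orientalis)),Larix_minor),((Brassica_arenarius,Colobus_vulgaris),Alnus_rubra)))).
From Triturus_fluviatilis up to that node: 4 branches. From Colobus_vulgaris up to the same node: 5 branches. Total: 4 + 5 = 9.

9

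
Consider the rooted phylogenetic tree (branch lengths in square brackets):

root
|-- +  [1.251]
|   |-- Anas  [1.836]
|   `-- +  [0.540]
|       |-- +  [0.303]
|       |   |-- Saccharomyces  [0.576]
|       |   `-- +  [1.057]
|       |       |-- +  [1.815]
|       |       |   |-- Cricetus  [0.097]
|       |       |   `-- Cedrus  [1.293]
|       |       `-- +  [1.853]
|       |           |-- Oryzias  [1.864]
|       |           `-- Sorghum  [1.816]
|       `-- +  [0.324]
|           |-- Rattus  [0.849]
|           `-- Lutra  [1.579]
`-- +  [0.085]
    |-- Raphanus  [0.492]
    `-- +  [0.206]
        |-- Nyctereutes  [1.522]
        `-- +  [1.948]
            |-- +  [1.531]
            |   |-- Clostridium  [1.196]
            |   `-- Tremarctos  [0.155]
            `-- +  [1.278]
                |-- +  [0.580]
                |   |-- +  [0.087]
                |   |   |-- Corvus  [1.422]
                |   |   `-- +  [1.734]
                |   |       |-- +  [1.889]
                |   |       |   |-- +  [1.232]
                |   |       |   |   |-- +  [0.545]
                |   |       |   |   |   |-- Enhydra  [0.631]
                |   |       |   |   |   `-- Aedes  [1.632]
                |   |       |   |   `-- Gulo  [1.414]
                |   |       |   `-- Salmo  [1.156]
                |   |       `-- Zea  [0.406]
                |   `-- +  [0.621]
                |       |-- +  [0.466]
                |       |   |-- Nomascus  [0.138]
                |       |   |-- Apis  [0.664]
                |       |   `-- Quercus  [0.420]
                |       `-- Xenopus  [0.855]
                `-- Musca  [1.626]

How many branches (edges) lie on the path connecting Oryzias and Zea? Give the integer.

The MRCA of Oryzias and Zea is the root of the tree.
From Oryzias up to that node: 6 branches. From Zea up to the same node: 8 branches. Total: 6 + 8 = 14.

14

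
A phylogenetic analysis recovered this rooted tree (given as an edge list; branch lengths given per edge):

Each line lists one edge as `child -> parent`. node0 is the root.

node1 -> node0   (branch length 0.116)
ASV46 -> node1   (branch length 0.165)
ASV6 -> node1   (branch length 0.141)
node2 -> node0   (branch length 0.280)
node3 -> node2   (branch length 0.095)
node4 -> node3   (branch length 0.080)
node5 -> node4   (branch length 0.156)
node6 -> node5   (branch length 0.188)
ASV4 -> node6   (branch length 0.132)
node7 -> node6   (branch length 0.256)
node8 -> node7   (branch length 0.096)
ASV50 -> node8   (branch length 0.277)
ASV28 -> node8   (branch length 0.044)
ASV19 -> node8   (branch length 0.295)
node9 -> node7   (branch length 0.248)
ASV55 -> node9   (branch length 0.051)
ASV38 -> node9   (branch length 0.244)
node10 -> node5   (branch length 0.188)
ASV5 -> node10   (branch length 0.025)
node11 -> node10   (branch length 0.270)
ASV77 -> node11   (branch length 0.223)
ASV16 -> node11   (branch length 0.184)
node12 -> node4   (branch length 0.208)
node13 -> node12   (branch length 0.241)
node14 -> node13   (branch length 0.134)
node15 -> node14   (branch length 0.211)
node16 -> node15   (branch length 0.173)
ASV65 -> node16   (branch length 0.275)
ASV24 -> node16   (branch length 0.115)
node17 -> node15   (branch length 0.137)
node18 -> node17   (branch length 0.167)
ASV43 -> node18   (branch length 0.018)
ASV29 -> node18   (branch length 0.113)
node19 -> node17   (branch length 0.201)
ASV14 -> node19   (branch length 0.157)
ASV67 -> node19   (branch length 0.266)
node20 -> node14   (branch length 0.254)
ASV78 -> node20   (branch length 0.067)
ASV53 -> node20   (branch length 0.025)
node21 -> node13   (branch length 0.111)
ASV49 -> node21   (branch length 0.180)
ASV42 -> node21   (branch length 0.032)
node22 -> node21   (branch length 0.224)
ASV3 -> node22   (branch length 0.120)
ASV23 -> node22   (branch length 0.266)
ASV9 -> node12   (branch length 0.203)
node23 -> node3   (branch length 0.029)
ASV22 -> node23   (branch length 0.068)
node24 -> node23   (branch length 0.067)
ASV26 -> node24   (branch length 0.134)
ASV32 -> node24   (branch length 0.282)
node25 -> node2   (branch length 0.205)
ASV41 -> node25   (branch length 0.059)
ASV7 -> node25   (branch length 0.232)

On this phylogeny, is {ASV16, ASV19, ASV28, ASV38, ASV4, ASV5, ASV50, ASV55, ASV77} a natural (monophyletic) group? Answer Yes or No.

Yes

The most recent common ancestor of these taxa subtends ((ASV4,((ASV50,ASV28,ASV19),(ASV55,ASV38))),(ASV5,(ASV77,ASV16))).
That clade has exactly 9 tips — every listed taxon and nothing else — so the group is monophyletic.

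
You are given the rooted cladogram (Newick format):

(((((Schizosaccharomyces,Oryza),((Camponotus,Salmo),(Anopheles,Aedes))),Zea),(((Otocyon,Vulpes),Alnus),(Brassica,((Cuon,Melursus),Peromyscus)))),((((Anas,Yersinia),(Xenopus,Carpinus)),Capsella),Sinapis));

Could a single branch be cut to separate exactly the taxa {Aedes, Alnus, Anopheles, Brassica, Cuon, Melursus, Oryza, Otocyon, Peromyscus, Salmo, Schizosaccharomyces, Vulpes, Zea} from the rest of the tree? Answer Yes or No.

No

The MRCA of the listed taxa subtends ((((Schizosaccharomyces,Oryza),((Camponotus,Salmo),(Anopheles,Aedes))),Zea),(((Otocyon,Vulpes),Alnus),(Brassica,((Cuon,Melursus),Peromyscus)))).
That clade also contains Camponotus, which is not in the proposed group, so the group is not monophyletic.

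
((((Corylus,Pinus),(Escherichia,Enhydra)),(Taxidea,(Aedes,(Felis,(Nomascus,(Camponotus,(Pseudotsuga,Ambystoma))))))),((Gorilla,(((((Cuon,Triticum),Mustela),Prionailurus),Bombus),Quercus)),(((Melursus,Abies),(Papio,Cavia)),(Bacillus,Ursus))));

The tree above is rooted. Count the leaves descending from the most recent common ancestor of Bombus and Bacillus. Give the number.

The MRCA of Bombus and Bacillus is the node subtending ((Gorilla,(((((Cuon,Triticum),Mustela),Prionailurus),Bombus),Quercus)),(((Melursus,Abies),(Papio,Cavia)),(Bacillus,Ursus))).
That clade contains 13 terminal taxa: Abies, Bacillus, Bombus, Cavia, Cuon, Gorilla, Melursus, Mustela, Papio, Prionailurus, Quercus, Triticum, Ursus.

13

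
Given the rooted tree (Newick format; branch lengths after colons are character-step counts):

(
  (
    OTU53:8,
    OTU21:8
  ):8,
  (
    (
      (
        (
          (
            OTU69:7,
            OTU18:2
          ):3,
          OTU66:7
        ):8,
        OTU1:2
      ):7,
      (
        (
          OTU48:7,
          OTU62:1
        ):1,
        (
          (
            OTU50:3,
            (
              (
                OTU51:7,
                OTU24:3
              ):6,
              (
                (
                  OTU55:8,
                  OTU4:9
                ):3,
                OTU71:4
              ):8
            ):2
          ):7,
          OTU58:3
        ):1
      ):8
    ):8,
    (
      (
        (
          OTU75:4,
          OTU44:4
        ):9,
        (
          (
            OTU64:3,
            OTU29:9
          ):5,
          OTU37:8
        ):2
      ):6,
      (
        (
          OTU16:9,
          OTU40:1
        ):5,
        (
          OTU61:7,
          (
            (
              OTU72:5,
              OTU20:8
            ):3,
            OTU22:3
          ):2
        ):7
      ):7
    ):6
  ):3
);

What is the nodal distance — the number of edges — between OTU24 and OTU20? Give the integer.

13

The MRCA of OTU24 and OTU20 is the node subtending (((((OTU69,OTU18),OTU66),OTU1),((OTU48,OTU62),((OTU50,((OTU51,OTU24),((OTU55,OTU4),OTU71))),OTU58))),(((OTU75,OTU44),((OTU64,OTU29),OTU37)),((OTU16,OTU40),(OTU61,((OTU72,OTU20),OTU22))))).
From OTU24 up to that node: 7 branches. From OTU20 up to the same node: 6 branches. Total: 7 + 6 = 13.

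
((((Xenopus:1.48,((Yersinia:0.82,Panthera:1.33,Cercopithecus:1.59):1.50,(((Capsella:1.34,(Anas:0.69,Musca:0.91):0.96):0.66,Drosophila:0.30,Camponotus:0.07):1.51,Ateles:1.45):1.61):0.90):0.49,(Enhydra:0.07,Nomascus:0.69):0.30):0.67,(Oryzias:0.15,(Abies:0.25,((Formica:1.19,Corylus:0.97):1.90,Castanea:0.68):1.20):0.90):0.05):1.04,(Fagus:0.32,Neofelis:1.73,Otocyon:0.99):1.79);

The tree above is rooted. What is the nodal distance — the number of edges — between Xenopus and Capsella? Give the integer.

6

The MRCA of Xenopus and Capsella is the node subtending (Xenopus,((Yersinia,Panthera,Cercopithecus),(((Capsella,(Anas,Musca)),Drosophila,Camponotus),Ateles))).
From Xenopus up to that node: 1 branch. From Capsella up to the same node: 5 branches. Total: 1 + 5 = 6.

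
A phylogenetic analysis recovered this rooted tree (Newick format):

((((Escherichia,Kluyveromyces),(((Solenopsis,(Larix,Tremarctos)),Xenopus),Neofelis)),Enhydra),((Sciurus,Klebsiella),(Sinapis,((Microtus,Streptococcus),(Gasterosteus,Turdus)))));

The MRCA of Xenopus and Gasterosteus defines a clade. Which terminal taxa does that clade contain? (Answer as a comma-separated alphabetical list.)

Enhydra, Escherichia, Gasterosteus, Klebsiella, Kluyveromyces, Larix, Microtus, Neofelis, Sciurus, Sinapis, Solenopsis, Streptococcus, Tremarctos, Turdus, Xenopus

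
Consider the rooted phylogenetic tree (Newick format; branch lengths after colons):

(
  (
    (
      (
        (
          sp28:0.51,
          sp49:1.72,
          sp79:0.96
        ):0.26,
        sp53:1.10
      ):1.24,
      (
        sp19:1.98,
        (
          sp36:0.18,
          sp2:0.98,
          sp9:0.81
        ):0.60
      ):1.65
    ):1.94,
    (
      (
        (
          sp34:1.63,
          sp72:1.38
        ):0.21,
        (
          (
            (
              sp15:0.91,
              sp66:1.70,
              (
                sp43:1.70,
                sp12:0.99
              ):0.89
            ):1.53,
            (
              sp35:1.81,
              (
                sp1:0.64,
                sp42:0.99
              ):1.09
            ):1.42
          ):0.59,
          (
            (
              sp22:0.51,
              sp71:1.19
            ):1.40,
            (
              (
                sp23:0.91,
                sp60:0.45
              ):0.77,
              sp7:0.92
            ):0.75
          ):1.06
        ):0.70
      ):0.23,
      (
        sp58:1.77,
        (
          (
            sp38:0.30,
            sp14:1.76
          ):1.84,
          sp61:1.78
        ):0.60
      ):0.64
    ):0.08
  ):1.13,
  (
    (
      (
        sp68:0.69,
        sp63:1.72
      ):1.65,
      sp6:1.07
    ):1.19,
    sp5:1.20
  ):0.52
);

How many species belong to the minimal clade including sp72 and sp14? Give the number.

The MRCA of sp72 and sp14 is the node subtending (((sp34,sp72),(((sp15,sp66,(sp43,sp12)),(sp35,(sp1,sp42))),((sp22,sp71),((sp23,sp60),sp7)))),(sp58,((sp38,sp14),sp61))).
That clade contains 18 terminal taxa: sp1, sp12, sp14, sp15, sp22, sp23, sp34, sp35, sp38, sp42, sp43, sp58, sp60, sp61, sp66, sp7, sp71, sp72.

18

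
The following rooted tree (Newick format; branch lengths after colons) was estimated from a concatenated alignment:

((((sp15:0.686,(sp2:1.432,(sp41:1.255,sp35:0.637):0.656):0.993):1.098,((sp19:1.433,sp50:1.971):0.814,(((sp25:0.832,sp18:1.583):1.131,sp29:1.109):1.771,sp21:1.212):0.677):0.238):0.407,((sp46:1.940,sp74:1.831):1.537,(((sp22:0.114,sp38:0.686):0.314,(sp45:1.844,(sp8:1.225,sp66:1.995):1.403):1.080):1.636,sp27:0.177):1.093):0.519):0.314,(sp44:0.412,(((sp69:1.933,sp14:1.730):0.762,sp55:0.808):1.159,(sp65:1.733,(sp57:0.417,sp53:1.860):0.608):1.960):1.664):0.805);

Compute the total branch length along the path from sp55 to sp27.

6.539

The path runs sp55 → … → MRCA → … → sp27; the MRCA is the root of the tree.
Branch lengths along that path: 0.808 + 1.159 + 1.664 + 0.805 + 0.314 + 0.519 + 1.093 + 0.177 = 6.539.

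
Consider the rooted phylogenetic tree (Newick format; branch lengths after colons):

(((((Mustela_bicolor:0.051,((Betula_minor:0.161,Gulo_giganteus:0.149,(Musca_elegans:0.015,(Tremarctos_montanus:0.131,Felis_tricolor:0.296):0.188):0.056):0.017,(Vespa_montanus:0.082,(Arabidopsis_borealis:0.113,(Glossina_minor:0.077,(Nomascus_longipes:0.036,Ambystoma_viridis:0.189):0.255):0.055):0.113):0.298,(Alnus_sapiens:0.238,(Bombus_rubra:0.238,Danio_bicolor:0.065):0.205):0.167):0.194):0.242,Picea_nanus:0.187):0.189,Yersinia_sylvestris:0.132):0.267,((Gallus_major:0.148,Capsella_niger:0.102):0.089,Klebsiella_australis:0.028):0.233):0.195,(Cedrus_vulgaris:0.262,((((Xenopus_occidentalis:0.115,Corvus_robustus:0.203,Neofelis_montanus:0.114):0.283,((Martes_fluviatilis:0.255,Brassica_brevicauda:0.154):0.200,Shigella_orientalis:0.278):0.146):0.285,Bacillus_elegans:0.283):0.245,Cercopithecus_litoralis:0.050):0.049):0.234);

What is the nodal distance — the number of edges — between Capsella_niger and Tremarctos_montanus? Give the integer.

11

The MRCA of Capsella_niger and Tremarctos_montanus is the node subtending ((((Mustela_bicolor,((Betula_minor,Gulo_giganteus,(Musca_elegans,(Tremarctos_montanus,Felis_tricolor))),(Vespa_montanus,(Arabidopsis_borealis,(Glossina_minor,(Nomascus_longipes,Ambystoma_viridis)))),(Alnus_sapiens,(Bombus_rubra,Danio_bicolor)))),Picea_nanus),Yersinia_sylvestris),((Gallus_major,Capsella_niger),Klebsiella_australis)).
From Capsella_niger up to that node: 3 branches. From Tremarctos_montanus up to the same node: 8 branches. Total: 3 + 8 = 11.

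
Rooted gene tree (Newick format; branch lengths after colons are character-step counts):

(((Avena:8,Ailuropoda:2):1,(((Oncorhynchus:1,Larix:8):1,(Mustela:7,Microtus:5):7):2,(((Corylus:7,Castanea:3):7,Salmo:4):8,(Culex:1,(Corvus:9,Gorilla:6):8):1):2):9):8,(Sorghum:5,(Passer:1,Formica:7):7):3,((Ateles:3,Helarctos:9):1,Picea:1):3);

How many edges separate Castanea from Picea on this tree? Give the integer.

The MRCA of Castanea and Picea is the root of the tree.
From Castanea up to that node: 6 branches. From Picea up to the same node: 2 branches. Total: 6 + 2 = 8.

8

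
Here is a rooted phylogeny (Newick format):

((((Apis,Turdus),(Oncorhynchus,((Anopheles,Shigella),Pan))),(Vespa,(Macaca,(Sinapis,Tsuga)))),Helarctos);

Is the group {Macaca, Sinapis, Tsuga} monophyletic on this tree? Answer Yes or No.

Yes

The most recent common ancestor of these taxa subtends (Macaca,(Sinapis,Tsuga)).
That clade has exactly 3 tips — every listed taxon and nothing else — so the group is monophyletic.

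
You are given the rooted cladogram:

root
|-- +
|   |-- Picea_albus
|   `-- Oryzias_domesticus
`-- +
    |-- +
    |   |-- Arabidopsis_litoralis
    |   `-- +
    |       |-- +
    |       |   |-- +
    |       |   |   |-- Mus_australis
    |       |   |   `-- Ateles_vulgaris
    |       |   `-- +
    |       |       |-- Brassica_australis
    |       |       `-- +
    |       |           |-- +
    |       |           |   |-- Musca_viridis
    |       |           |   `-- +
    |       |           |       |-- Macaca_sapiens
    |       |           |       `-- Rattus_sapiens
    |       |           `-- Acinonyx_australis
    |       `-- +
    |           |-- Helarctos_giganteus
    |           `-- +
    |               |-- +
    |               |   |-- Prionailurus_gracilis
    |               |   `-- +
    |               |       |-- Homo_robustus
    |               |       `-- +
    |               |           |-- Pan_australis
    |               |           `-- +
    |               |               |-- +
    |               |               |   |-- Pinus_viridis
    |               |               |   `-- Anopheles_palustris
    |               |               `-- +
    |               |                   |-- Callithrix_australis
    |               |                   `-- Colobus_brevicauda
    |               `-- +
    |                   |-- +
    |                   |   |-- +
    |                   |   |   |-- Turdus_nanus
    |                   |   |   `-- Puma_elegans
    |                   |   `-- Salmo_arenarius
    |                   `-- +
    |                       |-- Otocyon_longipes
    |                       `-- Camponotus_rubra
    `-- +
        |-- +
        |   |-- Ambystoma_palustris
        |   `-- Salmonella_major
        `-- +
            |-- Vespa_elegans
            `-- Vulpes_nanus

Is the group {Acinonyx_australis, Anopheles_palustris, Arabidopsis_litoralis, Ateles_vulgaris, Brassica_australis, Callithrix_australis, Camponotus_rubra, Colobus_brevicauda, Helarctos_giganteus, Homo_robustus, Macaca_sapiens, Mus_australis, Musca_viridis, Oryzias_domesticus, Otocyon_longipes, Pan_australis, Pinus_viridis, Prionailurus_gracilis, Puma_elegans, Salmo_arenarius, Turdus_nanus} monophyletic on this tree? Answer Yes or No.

The MRCA of the listed taxa is the root, so the smallest clade containing them is the whole tree.
That clade also contains Ambystoma_palustris, Picea_albus, Rattus_sapiens, Salmonella_major, Vespa_elegans, Vulpes_nanus, which are not in the proposed group, so the group is not monophyletic.

No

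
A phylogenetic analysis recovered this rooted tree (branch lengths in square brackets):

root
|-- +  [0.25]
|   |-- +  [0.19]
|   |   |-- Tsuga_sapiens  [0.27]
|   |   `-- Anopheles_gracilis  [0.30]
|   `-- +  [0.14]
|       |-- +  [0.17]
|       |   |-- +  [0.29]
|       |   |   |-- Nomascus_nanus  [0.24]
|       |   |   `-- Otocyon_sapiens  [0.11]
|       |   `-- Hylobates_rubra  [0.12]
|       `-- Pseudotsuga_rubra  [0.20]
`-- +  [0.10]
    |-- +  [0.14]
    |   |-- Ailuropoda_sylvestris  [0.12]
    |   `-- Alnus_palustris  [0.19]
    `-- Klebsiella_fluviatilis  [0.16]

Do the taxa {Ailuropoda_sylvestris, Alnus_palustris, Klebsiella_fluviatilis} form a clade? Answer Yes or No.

Yes

The most recent common ancestor of these taxa subtends ((Ailuropoda_sylvestris,Alnus_palustris),Klebsiella_fluviatilis).
That clade has exactly 3 tips — every listed taxon and nothing else — so the group is monophyletic.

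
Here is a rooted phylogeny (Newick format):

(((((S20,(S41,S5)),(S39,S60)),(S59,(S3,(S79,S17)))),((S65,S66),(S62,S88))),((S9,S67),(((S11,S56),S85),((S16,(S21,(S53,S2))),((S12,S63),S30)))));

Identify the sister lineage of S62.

S88

S62 attaches to the tree at the node subtending (S62,S88).
The other lineage descending from that same node — the sister group — is the single tip S88.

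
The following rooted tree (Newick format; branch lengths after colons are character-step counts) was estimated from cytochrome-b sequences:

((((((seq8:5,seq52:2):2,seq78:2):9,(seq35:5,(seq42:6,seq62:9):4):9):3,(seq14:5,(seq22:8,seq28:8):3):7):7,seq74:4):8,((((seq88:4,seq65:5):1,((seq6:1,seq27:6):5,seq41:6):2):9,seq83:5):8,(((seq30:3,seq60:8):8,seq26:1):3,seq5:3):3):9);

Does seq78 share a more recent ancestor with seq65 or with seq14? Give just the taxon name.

seq14

The MRCA of seq78 and seq14 subtends ((((seq8,seq52),seq78),(seq35,(seq42,seq62))),(seq14,(seq22,seq28))) (9 taxa).
The MRCA of seq78 and seq65 is the root, subtending the entire tree (20 taxa).
The first is nested inside the second, so seq78 shares a more recent common ancestor with seq14.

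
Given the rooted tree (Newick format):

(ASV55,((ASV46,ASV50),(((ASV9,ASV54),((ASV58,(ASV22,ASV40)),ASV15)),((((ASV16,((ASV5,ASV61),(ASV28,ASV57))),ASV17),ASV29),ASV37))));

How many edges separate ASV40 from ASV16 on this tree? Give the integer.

The MRCA of ASV40 and ASV16 is the node subtending (((ASV9,ASV54),((ASV58,(ASV22,ASV40)),ASV15)),((((ASV16,((ASV5,ASV61),(ASV28,ASV57))),ASV17),ASV29),ASV37)).
From ASV40 up to that node: 5 branches. From ASV16 up to the same node: 5 branches. Total: 5 + 5 = 10.

10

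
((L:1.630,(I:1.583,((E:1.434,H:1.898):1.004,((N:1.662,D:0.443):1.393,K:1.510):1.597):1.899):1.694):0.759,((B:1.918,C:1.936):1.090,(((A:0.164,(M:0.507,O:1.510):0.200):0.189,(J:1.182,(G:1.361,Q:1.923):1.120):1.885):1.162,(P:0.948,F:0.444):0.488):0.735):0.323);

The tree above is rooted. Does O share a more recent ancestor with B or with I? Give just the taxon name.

B

The MRCA of O and B subtends ((B,C),(((A,(M,O)),(J,(G,Q))),(P,F))) (10 taxa).
The MRCA of O and I is the root, subtending the entire tree (17 taxa).
The first is nested inside the second, so O shares a more recent common ancestor with B.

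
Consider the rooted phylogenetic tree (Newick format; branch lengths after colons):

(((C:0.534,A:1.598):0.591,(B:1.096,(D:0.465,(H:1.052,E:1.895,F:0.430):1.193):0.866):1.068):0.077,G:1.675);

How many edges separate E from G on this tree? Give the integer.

The MRCA of E and G is the root of the tree.
From E up to that node: 5 branches. From G up to the same node: 1 branch. Total: 5 + 1 = 6.

6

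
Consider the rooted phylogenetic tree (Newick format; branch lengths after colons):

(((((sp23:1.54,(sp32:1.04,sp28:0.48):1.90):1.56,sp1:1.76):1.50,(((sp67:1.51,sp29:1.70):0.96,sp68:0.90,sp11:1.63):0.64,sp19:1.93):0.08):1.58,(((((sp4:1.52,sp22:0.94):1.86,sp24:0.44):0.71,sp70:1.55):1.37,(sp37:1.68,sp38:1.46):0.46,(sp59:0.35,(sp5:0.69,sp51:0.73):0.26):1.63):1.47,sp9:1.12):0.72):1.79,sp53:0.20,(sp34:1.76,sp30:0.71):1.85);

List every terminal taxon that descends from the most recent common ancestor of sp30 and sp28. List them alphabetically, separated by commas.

Tracing sp30: it sits inside (sp34,sp30).
Tracing sp28: it sits inside (sp32,sp28).
The smallest clade enclosing both is the whole tree (their MRCA is the root), so the answer is all 22 tips in alphabetical order.

sp1, sp11, sp19, sp22, sp23, sp24, sp28, sp29, sp30, sp32, sp34, sp37, sp38, sp4, sp5, sp51, sp53, sp59, sp67, sp68, sp70, sp9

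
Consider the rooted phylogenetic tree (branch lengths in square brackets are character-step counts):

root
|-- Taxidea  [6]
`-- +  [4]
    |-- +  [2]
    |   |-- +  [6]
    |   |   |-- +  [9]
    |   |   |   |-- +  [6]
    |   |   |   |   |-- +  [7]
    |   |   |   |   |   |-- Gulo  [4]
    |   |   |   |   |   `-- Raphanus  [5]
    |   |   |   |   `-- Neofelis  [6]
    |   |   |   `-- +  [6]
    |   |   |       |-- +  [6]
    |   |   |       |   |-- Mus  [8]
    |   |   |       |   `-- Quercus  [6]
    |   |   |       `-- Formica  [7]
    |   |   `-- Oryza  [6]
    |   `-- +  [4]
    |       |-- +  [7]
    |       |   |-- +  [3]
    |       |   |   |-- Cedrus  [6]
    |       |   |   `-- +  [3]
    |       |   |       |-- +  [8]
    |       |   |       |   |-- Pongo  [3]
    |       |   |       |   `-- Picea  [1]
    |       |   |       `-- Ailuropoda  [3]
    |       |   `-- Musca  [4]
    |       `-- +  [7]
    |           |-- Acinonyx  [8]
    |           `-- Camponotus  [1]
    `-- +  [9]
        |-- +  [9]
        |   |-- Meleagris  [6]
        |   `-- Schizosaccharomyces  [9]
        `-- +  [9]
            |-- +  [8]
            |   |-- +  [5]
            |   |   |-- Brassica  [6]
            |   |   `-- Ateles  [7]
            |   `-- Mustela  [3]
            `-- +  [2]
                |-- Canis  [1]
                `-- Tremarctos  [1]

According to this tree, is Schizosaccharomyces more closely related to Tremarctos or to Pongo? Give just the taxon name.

Tremarctos

The MRCA of Schizosaccharomyces and Tremarctos subtends ((Meleagris,Schizosaccharomyces),(((Brassica,Ateles),Mustela),(Canis,Tremarctos))) (7 taxa).
The MRCA of Schizosaccharomyces and Pongo subtends ((((((Gulo,Raphanus),Neofelis),((Mus,Quercus),Formica)),Oryza),(((Cedrus,((Pongo,Picea),Ailuropoda)),Musca),(Acinonyx,Camponotus))),((Meleagris,Schizosaccharomyces),(((Brassica,Ateles),Mustela),(Canis,Tremarctos)))) (21 taxa).
The first is nested inside the second, so Schizosaccharomyces shares a more recent common ancestor with Tremarctos.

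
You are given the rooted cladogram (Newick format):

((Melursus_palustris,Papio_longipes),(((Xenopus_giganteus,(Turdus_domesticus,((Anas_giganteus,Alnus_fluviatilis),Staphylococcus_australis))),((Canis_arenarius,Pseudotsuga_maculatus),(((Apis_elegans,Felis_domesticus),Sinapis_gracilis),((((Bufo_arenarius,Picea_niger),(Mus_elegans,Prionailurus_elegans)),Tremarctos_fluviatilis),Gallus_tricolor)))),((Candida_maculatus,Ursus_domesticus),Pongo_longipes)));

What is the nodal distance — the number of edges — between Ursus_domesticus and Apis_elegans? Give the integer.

The MRCA of Ursus_domesticus and Apis_elegans is the node subtending (((Xenopus_giganteus,(Turdus_domesticus,((Anas_giganteus,Alnus_fluviatilis),Staphylococcus_australis))),((Canis_arenarius,Pseudotsuga_maculatus),(((Apis_elegans,Felis_domesticus),Sinapis_gracilis),((((Bufo_arenarius,Picea_niger),(Mus_elegans,Prionailurus_elegans)),Tremarctos_fluviatilis),Gallus_tricolor)))),((Candida_maculatus,Ursus_domesticus),Pongo_longipes)).
From Ursus_domesticus up to that node: 3 branches. From Apis_elegans up to the same node: 6 branches. Total: 3 + 6 = 9.

9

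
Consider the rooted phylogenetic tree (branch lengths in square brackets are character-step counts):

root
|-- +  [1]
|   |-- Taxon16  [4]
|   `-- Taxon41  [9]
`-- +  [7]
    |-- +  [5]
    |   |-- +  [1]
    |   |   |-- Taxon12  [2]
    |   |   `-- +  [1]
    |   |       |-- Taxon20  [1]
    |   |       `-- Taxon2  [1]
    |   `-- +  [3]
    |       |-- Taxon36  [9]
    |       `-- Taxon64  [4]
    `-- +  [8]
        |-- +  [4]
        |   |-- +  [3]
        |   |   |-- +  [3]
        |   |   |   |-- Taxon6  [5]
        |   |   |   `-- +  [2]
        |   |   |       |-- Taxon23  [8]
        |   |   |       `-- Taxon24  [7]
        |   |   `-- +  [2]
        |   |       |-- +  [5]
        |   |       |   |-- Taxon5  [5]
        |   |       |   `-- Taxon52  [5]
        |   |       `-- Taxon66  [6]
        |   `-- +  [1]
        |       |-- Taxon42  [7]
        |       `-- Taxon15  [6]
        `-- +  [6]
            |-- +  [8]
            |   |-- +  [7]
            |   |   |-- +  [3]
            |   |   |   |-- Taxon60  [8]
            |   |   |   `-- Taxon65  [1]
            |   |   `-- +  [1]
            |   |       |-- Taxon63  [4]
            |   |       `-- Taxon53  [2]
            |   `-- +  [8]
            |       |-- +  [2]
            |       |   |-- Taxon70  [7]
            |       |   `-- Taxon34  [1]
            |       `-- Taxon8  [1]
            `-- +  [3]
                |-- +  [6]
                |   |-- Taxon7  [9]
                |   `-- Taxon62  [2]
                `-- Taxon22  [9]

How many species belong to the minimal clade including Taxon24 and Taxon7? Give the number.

The MRCA of Taxon24 and Taxon7 is the node subtending ((((Taxon6,(Taxon23,Taxon24)),((Taxon5,Taxon52),Taxon66)),(Taxon42,Taxon15)),((((Taxon60,Taxon65),(Taxon63,Taxon53)),((Taxon70,Taxon34),Taxon8)),((Taxon7,Taxon62),Taxon22))).
That clade contains 18 terminal taxa: Taxon15, Taxon22, Taxon23, Taxon24, Taxon34, Taxon42, Taxon5, Taxon52, Taxon53, Taxon6, Taxon60, Taxon62, Taxon63, Taxon65, Taxon66, Taxon7, Taxon70, Taxon8.

18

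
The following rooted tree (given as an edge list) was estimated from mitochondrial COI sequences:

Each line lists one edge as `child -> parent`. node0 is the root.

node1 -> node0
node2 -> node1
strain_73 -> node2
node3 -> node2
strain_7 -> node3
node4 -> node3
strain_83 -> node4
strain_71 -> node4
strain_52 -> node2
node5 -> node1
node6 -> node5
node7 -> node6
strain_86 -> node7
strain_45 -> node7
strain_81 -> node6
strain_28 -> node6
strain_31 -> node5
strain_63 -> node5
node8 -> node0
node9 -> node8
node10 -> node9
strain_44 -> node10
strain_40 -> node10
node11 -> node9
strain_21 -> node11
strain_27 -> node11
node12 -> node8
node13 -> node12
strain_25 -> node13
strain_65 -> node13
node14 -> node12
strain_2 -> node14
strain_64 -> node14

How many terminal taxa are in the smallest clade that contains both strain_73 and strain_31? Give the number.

The MRCA of strain_73 and strain_31 is the node subtending ((strain_73,(strain_7,(strain_83,strain_71)),strain_52),(((strain_86,strain_45),strain_81,strain_28),strain_31,strain_63)).
That clade contains 11 terminal taxa: strain_28, strain_31, strain_45, strain_52, strain_63, strain_7, strain_71, strain_73, strain_81, strain_83, strain_86.

11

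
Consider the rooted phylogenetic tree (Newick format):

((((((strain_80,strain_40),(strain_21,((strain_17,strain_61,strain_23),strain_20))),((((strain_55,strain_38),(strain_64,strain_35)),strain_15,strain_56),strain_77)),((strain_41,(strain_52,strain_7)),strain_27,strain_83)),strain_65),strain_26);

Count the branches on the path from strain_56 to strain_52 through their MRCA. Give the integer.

The MRCA of strain_56 and strain_52 is the node subtending ((((strain_80,strain_40),(strain_21,((strain_17,strain_61,strain_23),strain_20))),((((strain_55,strain_38),(strain_64,strain_35)),strain_15,strain_56),strain_77)),((strain_41,(strain_52,strain_7)),strain_27,strain_83)).
From strain_56 up to that node: 4 branches. From strain_52 up to the same node: 4 branches. Total: 4 + 4 = 8.

8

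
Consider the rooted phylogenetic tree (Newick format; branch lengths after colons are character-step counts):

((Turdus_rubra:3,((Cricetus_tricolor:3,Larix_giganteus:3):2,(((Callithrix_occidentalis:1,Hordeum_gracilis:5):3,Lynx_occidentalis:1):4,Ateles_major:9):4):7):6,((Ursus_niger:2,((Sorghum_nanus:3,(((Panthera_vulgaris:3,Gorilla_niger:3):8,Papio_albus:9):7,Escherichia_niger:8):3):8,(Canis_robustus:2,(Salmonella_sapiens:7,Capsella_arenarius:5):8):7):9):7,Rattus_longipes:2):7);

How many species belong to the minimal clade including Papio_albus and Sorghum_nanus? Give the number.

5

The MRCA of Papio_albus and Sorghum_nanus is the node subtending (Sorghum_nanus,(((Panthera_vulgaris,Gorilla_niger),Papio_albus),Escherichia_niger)).
That clade contains 5 terminal taxa: Escherichia_niger, Gorilla_niger, Panthera_vulgaris, Papio_albus, Sorghum_nanus.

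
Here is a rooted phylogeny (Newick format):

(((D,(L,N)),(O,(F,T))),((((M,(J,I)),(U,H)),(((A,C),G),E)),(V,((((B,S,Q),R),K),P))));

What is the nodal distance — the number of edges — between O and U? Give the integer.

8

The MRCA of O and U is the root of the tree.
From O up to that node: 3 branches. From U up to the same node: 5 branches. Total: 3 + 5 = 8.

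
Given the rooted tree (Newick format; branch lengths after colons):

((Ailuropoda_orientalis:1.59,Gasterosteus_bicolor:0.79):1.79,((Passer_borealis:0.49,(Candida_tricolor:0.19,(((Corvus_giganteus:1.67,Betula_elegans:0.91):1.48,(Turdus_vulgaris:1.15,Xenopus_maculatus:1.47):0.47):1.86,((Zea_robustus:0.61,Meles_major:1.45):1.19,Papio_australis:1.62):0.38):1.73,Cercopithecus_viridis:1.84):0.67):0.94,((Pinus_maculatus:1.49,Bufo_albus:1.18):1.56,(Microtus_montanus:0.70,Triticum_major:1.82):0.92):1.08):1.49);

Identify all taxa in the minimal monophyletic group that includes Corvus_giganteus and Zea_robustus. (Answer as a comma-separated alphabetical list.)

Tracing Corvus_giganteus: it sits inside (Corvus_giganteus,Betula_elegans).
Tracing Zea_robustus: it sits inside (Zea_robustus,Meles_major).
The smallest clade enclosing both is (((Corvus_giganteus,Betula_elegans),(Turdus_vulgaris,Xenopus_maculatus)),((Zea_robustus,Meles_major),Papio_australis)); the answer is its 7 terminal taxa in alphabetical order.

Betula_elegans, Corvus_giganteus, Meles_major, Papio_australis, Turdus_vulgaris, Xenopus_maculatus, Zea_robustus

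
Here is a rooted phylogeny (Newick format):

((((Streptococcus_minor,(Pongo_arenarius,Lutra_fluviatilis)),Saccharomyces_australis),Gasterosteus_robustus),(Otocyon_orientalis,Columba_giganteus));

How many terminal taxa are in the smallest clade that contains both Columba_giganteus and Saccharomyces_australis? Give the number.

7

The MRCA of Columba_giganteus and Saccharomyces_australis is the root, so the clade is the entire tree.
That clade contains 7 terminal taxa: Columba_giganteus, Gasterosteus_robustus, Lutra_fluviatilis, Otocyon_orientalis, Pongo_arenarius, Saccharomyces_australis, Streptococcus_minor.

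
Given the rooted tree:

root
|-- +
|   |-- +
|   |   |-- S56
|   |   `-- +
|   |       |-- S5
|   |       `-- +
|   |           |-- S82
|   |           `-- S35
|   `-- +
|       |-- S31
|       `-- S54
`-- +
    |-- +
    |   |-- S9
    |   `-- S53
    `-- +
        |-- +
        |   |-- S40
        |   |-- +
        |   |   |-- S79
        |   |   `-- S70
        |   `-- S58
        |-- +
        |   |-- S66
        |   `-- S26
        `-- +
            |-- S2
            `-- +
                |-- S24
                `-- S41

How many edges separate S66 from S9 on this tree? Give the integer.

5

The MRCA of S66 and S9 is the node subtending ((S9,S53),((S40,(S79,S70),S58),(S66,S26),(S2,(S24,S41)))).
From S66 up to that node: 3 branches. From S9 up to the same node: 2 branches. Total: 3 + 2 = 5.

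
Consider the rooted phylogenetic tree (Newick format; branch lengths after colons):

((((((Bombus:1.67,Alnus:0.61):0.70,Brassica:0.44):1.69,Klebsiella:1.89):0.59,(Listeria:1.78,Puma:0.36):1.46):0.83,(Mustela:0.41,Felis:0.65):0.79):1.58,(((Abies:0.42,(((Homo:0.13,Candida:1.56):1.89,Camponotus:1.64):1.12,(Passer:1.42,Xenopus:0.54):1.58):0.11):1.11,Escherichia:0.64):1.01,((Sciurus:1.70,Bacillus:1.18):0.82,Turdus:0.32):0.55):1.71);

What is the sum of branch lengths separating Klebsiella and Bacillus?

The path runs Klebsiella → … → MRCA → … → Bacillus; the MRCA is the root of the tree.
Branch lengths along that path: 1.89 + 0.59 + 0.83 + 1.58 + 1.71 + 0.55 + 0.82 + 1.18 = 9.15.

9.15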